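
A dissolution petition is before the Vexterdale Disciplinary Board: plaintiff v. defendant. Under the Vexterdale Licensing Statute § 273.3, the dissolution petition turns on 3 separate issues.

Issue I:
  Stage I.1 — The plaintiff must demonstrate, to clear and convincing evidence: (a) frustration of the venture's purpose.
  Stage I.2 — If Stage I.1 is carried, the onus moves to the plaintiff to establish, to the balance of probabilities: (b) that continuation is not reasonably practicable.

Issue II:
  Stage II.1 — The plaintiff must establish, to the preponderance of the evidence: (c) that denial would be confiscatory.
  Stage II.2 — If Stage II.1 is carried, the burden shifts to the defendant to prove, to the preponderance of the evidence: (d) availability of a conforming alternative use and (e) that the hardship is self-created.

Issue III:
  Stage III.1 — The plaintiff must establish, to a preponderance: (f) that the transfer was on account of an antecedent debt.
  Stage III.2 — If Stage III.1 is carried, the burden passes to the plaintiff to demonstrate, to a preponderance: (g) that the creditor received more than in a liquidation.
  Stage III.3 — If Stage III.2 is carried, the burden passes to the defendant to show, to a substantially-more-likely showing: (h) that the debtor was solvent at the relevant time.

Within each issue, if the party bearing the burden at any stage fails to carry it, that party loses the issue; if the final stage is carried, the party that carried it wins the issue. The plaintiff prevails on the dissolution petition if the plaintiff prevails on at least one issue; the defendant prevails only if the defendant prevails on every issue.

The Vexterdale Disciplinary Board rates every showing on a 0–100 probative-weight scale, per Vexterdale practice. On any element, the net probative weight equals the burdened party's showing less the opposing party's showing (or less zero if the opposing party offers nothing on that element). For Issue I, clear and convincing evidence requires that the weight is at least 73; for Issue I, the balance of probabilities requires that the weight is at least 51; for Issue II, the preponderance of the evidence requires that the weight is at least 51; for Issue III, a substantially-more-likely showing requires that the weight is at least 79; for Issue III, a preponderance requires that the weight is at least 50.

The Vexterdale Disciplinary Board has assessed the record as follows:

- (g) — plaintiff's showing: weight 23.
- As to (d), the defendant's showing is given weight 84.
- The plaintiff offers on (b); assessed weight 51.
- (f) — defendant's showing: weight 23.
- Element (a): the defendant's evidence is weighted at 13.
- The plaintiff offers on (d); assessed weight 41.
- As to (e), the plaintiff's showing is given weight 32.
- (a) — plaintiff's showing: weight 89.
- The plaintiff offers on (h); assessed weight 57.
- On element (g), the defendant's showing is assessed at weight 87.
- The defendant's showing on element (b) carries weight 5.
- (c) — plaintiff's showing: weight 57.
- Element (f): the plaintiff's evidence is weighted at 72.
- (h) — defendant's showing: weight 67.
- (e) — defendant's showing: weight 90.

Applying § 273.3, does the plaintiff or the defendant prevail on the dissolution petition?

— Issue I —
Stage I.1 — burden on plaintiff; standard: clear and convincing evidence (weight is at least 73).
    (a): 89 − 13 = 76 ≥ 73 [met]
  Stage I.1 is satisfied; the plaintiff continues to bear the burden.
Stage I.2 — burden on plaintiff; standard: the balance of probabilities (weight is at least 51).
    (b): 51 − 5 = 46 < 51 [not met]
  Stage I.2 not carried; the plaintiff fails its burden.
So the defendant prevails on this issue.
— Issue II —
Stage II.1 — burden on plaintiff; standard: the preponderance of the evidence (weight is at least 51).
    (c): 57 ≥ 51 [met]
  Stage II.1 is satisfied; the onus moves to the defendant.
Stage II.2 — burden on defendant; standard: the preponderance of the evidence (weight is at least 51).
    (d): 84 − 41 = 43 < 51 [not met]
    (e): 90 − 32 = 58 ≥ 51 [met]
  Not every element is met, so the defendant fails to carry Stage II.2.
So the plaintiff prevails on this issue.
— Issue III —
At Stage III.1 the plaintiff must meet a preponderance (weight is at least 50): on (f) the weight is 72 less the opposing 23 gives net 49, < 50, so (f) does not meet the standard.
  Stage III.1 not carried; the plaintiff fails its burden.
So the defendant prevails on this issue.
Per-issue: Issue I → defendant; Issue II → plaintiff; Issue III → defendant. The plaintiff must prevail on at least one issue; overall, the plaintiff prevails.

plaintiff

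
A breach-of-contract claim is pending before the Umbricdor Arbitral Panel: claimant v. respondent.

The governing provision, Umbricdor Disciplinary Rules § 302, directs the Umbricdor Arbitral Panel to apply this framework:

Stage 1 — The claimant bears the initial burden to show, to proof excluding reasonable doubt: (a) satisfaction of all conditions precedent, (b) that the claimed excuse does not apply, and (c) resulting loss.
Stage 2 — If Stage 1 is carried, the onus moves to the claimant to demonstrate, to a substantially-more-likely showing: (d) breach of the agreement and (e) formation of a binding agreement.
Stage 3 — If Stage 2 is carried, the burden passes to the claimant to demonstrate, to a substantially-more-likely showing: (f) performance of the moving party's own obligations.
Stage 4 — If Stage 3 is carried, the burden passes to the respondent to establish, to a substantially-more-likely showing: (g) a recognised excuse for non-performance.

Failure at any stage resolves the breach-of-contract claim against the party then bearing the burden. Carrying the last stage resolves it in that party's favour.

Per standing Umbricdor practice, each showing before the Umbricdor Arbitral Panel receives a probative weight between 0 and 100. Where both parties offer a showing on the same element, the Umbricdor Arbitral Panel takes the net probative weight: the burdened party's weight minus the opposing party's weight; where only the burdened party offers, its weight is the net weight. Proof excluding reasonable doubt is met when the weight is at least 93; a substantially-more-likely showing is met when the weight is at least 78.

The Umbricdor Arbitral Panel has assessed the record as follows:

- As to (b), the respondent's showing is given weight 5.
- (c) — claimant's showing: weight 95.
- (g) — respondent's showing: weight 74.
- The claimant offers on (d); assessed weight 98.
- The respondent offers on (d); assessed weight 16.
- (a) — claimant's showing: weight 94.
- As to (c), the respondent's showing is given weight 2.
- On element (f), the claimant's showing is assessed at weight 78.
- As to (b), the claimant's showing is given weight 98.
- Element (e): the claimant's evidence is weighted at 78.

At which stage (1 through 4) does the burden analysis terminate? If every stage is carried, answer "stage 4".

stage 4

At Stage 1 the claimant must meet proof excluding reasonable doubt (weight is at least 93): on (a) the weight is 94, which does reach 93, so (a) meets the standard; on (b) the weight is 98 less the opposing 5 gives net 93, which does reach 93, so (b) meets the standard; on (c) the weight is 95 less the opposing 2 gives net 93, which does reach 93, so (c) meets the standard.
  All elements met. The claimant retains the burden for Stage 2.
At Stage 2 the claimant must meet a substantially-more-likely showing (weight is at least 78): on (d) the weight is 98 less the opposing 16 gives net 82, ≥ 78, so (d) meets the standard; on (e) the weight is 78, which does reach 78, so (e) meets the standard.
  All elements met. The claimant retains the burden for Stage 3.
At Stage 3 the claimant must meet a substantially-more-likely showing (weight is at least 78): on (f) the weight is 78, ≥ 78, so (f) meets the standard.
  Stage 3 carried; the burden shifts to the respondent.
At Stage 4 the respondent must meet a substantially-more-likely showing (weight is at least 78): on (g) the weight is 74, which does not reach 78, so (g) does not meet the standard.
  Stage 4 not carried; the respondent fails its burden.
So the claimant prevails.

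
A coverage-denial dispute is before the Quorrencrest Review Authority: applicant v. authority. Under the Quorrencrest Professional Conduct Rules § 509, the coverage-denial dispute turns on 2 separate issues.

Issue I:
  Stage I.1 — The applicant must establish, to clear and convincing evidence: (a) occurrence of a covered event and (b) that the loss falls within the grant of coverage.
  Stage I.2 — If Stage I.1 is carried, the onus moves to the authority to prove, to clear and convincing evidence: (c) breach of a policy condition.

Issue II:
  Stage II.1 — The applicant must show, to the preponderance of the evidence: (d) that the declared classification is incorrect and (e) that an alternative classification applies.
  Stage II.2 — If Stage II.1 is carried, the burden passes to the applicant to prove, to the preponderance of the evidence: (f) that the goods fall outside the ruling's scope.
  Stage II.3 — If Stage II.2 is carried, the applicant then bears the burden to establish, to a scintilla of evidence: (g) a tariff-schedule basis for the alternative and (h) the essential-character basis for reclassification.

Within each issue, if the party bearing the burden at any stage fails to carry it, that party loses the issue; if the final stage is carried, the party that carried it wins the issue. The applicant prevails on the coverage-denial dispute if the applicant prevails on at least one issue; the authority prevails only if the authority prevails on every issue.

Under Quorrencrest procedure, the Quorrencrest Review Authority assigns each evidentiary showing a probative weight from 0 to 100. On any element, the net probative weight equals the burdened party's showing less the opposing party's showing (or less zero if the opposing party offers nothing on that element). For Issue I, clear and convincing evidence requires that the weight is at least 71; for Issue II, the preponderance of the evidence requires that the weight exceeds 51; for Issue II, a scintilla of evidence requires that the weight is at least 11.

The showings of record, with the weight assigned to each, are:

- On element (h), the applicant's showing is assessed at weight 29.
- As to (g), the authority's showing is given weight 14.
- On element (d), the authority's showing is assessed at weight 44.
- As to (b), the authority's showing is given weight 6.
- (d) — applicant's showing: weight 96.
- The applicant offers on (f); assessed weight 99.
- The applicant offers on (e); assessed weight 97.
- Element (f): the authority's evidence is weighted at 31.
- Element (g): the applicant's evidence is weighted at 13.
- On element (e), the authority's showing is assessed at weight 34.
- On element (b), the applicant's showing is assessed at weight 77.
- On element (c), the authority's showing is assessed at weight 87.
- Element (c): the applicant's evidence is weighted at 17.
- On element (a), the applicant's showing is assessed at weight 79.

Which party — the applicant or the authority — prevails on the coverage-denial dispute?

— Issue I —
At Stage I.1 the applicant must meet clear and convincing evidence (weight is at least 71): on (a) the weight is 79, ≥ 71, so (a) meets the standard; on (b) the weight is 77 less the opposing 6 gives net 71, which does reach 71, so (b) meets the standard.
  The applicant carries Stage I.1; the authority now bears the burden.
At Stage I.2 the authority must meet clear and convincing evidence (weight is at least 71): on (c) the weight is 87 less the opposing 17 gives net 70, < 71, so (c) does not meet the standard.
  Stage I.2 not carried; the authority fails its burden.
The analysis ends at Stage I.2; the applicant prevails on this issue.
— Issue II —
At Stage II.1 the applicant must meet the preponderance of the evidence (weight exceeds 51): on (d) the weight is 96 less the opposing 44 gives net 52, > 51, so (d) meets the standard; on (e) the weight is 97 less the opposing 34 gives net 63, > 51, so (e) meets the standard.
  All elements met. The applicant retains the burden for Stage II.2.
At Stage II.2 the applicant must meet the preponderance of the evidence (weight exceeds 51): on (f) the weight is 99 less the opposing 31 gives net 68, > 51, so (f) meets the standard.
  Stage II.2 carried; the burden remains with the applicant.
At Stage II.3 the applicant must meet a scintilla of evidence (weight is at least 11): on (g) the weight is 13 less the opposing 14 gives net -1, which does not reach 11, so (g) does not meet the standard; on (h) the weight is 29, which does reach 11, so (h) meets the standard.
  The applicant does not carry Stage II.3.
The analysis ends at Stage II.3; the authority prevails on this issue.
Per-issue: Issue I → applicant; Issue II → authority. The applicant must prevail on at least one issue; overall, the applicant prevails.

applicant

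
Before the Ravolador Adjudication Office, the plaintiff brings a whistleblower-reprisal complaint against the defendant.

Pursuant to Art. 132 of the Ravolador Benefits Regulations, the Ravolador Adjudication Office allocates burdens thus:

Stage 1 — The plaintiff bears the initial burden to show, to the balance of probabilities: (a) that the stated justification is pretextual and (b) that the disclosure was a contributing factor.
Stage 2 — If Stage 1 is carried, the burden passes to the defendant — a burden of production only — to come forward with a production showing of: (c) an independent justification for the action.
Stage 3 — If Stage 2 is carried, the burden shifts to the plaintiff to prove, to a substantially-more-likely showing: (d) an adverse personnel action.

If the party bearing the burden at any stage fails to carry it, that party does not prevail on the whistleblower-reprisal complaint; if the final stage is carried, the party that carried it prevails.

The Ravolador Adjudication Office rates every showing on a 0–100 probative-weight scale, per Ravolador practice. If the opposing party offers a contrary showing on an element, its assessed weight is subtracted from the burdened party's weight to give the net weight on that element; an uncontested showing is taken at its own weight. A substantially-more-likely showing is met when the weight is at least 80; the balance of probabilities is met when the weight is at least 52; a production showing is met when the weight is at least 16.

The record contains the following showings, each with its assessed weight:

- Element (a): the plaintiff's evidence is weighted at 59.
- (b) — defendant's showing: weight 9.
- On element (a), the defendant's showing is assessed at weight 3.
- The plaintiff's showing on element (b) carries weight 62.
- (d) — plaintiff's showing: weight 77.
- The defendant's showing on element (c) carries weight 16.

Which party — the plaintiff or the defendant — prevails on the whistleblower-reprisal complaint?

defendant

Stage 1 (plaintiff, the balance of probabilities, weight is at least 52): (a) net 59−3=56 ≥ 52 — meets; (b) net 62−9=53 ≥ 52 — meets.
  Stage 1 carried; the burden shifts to the defendant.
Stage 2 (defendant, a production showing, weight is at least 16): (c) 16 ≥ 16 — meets.
  The defendant carries Stage 2; the plaintiff now bears the burden.
Stage 3 (plaintiff, a substantially-more-likely showing, weight is at least 80): (d) 77 < 80 — fails.
  Stage 3 not carried; the plaintiff fails its burden.
The defendant prevails.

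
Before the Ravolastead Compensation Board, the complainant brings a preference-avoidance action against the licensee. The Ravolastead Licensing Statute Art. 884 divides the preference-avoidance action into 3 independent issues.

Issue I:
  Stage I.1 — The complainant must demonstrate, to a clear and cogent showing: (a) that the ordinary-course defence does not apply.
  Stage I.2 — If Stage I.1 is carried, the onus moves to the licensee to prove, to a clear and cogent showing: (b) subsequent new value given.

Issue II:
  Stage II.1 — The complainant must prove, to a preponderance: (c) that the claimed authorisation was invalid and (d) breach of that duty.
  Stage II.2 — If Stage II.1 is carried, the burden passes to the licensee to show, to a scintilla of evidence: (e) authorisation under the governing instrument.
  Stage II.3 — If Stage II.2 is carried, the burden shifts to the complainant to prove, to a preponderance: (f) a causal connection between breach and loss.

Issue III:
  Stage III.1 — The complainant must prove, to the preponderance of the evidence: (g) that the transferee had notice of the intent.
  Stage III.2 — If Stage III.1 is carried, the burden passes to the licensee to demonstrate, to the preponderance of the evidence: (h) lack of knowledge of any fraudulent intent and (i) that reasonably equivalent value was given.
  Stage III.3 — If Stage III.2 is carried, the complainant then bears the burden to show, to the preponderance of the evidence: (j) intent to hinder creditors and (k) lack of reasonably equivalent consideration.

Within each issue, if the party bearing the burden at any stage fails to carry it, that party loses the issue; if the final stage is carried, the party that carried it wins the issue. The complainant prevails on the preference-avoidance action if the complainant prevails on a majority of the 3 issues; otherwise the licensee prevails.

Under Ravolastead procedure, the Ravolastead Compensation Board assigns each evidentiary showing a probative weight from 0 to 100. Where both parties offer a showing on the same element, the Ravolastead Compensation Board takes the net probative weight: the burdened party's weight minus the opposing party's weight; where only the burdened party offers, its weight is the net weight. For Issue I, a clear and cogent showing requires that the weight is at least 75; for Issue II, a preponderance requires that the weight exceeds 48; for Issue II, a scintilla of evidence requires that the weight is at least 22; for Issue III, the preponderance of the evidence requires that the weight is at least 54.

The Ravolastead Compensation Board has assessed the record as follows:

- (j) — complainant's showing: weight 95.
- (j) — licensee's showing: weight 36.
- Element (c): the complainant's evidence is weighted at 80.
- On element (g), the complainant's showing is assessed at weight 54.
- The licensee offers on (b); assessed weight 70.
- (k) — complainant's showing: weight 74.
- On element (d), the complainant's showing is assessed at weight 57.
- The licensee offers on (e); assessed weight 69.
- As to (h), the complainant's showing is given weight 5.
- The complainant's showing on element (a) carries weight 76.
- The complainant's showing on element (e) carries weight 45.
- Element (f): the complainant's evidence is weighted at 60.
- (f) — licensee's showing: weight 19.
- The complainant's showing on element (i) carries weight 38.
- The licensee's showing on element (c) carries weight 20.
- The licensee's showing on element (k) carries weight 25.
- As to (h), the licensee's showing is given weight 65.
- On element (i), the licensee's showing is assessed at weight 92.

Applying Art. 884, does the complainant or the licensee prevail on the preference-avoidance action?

licensee

— Issue I —
At Stage I.1 the complainant must meet a clear and cogent showing (weight is at least 75): on (a) the weight is 76, ≥ 75, so (a) meets the standard.
  The complainant carries Stage I.1; the licensee now bears the burden.
At Stage I.2 the licensee must meet a clear and cogent showing (weight is at least 75): on (b) the weight is 70, < 75, so (b) does not meet the standard.
  The licensee does not carry Stage I.2.
So the complainant prevails on this issue.
— Issue II —
At Stage II.1 the complainant must meet a preponderance (weight exceeds 48): on (c) the weight is 80 less the opposing 20 gives net 60, which does exceed 48, so (c) meets the standard; on (d) the weight is 57, which does exceed 48, so (d) meets the standard.
  The complainant carries Stage II.1; the licensee now bears the burden.
At Stage II.2 the licensee must meet a scintilla of evidence (weight is at least 22): on (e) the weight is 69 less the opposing 45 gives net 24, ≥ 22, so (e) meets the standard.
  Stage II.2 is satisfied; the onus moves to the complainant.
At Stage II.3 the complainant must meet a preponderance (weight exceeds 48): on (f) the weight is 60 less the opposing 19 gives net 41, ≤ 48, so (f) does not meet the standard.
  Stage II.3 not carried; the complainant fails its burden.
So the licensee prevails on this issue.
— Issue III —
Stage III.1 — burden on complainant; standard: the preponderance of the evidence (weight is at least 54).
    (g): 54 ≥ 54 [met]
  Stage III.1 is satisfied; the onus moves to the licensee.
Stage III.2 — burden on licensee; standard: the preponderance of the evidence (weight is at least 54).
    (h): 65 − 5 = 60 ≥ 54 [met]
    (i): 92 − 38 = 54 ≥ 54 [met]
  Stage III.2 carried; the burden shifts to the complainant.
Stage III.3 — burden on complainant; standard: the preponderance of the evidence (weight is at least 54).
    (j): 95 − 36 = 59 ≥ 54 [met]
    (k): 74 − 25 = 49 < 54 [not met]
  Stage III.3 not carried; the complainant fails its burden.
So the licensee prevails on this issue.
Per-issue: Issue I → complainant; Issue II → licensee; Issue III → licensee. The complainant must prevail on a majority of issues; overall, the licensee prevails.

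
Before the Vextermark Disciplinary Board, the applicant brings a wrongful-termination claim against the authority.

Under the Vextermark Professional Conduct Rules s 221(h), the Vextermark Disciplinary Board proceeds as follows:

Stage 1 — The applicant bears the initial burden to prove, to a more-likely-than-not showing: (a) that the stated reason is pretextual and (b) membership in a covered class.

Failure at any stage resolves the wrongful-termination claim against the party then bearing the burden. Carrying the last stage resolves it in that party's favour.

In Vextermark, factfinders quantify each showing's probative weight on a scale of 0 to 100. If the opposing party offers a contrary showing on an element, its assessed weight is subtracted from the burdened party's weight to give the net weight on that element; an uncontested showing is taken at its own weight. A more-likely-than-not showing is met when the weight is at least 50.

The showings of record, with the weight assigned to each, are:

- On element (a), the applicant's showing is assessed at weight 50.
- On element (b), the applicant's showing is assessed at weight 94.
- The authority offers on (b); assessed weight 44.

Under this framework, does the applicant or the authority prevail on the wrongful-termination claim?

At Stage 1 the applicant must meet a more-likely-than-not showing (weight is at least 50): on (a) the weight is 50, which does reach 50, so (a) meets the standard; on (b) the weight is 94 less the opposing 44 gives net 50, which does reach 50, so (b) meets the standard.
  The applicant carries the last stage.
With every stage satisfied, the applicant prevails.

applicant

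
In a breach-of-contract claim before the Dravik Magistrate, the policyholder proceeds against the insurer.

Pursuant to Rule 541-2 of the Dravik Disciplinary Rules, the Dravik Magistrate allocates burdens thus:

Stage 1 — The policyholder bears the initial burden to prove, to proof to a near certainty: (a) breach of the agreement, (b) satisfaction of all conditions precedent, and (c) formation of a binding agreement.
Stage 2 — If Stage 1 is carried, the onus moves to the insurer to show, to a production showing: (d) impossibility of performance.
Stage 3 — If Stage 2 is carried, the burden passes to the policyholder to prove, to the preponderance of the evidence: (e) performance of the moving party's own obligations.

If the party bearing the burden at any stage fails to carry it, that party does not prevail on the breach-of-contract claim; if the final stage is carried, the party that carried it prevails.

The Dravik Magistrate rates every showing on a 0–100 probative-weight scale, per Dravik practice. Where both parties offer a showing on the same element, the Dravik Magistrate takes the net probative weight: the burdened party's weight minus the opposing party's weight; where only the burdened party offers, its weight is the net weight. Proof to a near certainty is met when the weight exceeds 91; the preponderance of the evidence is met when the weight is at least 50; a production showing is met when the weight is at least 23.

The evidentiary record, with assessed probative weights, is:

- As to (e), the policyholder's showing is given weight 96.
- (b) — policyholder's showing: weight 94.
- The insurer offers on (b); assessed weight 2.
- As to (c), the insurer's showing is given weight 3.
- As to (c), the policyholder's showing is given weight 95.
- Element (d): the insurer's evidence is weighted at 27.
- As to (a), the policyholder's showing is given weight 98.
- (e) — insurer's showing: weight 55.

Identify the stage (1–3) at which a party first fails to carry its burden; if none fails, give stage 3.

At Stage 1 the policyholder must meet proof to a near certainty (weight exceeds 91): on (a) the weight is 98, > 91, so (a) meets the standard; on (b) the weight is 94 less the opposing 2 gives net 92, which does exceed 91, so (b) meets the standard; on (c) the weight is 95 less the opposing 3 gives net 92, which does exceed 91, so (c) meets the standard.
  All elements met. The burden passes to the insurer.
At Stage 2 the insurer must meet a production showing (weight is at least 23): on (d) the weight is 27, which does reach 23, so (d) meets the standard.
  Stage 2 is satisfied; the onus moves to the policyholder.
At Stage 3 the policyholder must meet the preponderance of the evidence (weight is at least 50): on (e) the weight is 96 less the opposing 55 gives net 41, which does not reach 50, so (e) does not meet the standard.
  Stage 3 not carried; the policyholder fails its burden.
The analysis ends at Stage 3; the insurer prevails.

stage 3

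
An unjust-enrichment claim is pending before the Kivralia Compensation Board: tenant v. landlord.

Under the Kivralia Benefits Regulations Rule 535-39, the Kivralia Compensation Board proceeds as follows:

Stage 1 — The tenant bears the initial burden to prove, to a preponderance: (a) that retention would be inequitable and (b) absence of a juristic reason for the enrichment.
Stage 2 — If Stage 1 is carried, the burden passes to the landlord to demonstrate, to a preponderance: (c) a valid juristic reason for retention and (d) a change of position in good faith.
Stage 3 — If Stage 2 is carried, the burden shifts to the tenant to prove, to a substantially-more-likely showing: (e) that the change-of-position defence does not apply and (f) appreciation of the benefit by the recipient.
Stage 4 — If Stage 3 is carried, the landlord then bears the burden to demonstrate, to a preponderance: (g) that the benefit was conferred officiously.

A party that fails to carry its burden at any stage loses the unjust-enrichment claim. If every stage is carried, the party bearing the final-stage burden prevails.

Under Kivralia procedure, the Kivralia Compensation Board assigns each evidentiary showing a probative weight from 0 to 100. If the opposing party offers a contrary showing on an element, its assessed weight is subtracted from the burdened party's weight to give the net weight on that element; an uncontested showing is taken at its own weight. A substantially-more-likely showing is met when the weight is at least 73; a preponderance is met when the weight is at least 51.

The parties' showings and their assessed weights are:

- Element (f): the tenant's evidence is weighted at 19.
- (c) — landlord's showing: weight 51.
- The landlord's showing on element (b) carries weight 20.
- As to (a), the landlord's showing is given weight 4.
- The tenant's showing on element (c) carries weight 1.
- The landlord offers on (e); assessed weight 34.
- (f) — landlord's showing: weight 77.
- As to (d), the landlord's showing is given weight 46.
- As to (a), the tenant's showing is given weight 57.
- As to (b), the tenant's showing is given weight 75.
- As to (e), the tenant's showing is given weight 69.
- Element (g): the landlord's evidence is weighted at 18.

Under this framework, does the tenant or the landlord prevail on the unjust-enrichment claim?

At Stage 1 the tenant must meet a preponderance (weight is at least 51): on (a) the weight is 57 less the opposing 4 gives net 53, ≥ 51, so (a) meets the standard; on (b) the weight is 75 less the opposing 20 gives net 55, which does reach 51, so (b) meets the standard.
  All elements met. The burden passes to the landlord.
At Stage 2 the landlord must meet a preponderance (weight is at least 51): on (c) the weight is 51 less the opposing 1 gives net 50, which does not reach 51, so (c) does not meet the standard; on (d) the weight is 46, < 51, so (d) does not meet the standard.
  The landlord does not carry Stage 2.
The analysis ends at Stage 2; the tenant prevails.

tenant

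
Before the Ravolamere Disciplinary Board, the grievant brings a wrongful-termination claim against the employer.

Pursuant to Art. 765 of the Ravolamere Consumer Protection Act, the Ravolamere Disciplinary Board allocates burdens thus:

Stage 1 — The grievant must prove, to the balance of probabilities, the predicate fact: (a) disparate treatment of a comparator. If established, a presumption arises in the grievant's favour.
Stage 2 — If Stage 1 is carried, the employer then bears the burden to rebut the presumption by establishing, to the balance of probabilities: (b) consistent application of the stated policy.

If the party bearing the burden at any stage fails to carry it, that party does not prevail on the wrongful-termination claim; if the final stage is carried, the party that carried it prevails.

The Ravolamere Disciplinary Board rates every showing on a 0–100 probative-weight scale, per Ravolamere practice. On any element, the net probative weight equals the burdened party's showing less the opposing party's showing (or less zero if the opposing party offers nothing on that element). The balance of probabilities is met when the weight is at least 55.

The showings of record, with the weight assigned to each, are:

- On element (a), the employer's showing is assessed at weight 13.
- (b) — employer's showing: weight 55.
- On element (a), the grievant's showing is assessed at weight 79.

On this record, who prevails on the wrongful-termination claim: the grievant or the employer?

employer

At Stage 1 the grievant must meet the balance of probabilities (weight is at least 55): on (a) the weight is 79 less the opposing 13 gives net 66, ≥ 55, so (a) meets the standard.
  All elements met. The burden passes to the employer.
At Stage 2 the employer must meet the balance of probabilities (weight is at least 55): on (b) the weight is 55, which does reach 55, so (b) meets the standard.
  Stage 2 carried; the final stage is satisfied.
Every stage carried; the employer prevails.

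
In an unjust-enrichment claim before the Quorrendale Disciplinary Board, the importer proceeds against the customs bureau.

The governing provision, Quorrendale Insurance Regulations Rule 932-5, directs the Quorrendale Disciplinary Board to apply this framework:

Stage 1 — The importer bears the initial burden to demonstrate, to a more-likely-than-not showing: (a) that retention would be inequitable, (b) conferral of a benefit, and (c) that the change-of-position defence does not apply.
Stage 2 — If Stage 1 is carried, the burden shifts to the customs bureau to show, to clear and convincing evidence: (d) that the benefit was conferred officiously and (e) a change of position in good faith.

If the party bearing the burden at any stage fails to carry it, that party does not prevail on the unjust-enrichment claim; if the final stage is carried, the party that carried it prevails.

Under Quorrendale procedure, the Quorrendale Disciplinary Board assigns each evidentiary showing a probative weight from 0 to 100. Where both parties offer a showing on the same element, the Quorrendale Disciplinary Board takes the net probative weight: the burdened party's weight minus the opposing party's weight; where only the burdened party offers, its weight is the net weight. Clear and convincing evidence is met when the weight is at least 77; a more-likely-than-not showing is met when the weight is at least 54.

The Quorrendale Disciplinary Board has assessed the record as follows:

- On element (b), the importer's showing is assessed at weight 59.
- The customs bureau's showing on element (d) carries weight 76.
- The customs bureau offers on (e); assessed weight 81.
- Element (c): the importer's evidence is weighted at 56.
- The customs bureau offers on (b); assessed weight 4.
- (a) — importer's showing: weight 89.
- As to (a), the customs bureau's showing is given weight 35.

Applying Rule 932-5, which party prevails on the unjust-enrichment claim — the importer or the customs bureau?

importer

Stage 1 — burden on importer; standard: a more-likely-than-not showing (weight is at least 54).
    (a): 89 − 35 = 54 ≥ 54 [met]
    (b): 59 − 4 = 55 ≥ 54 [met]
    (c): 56 ≥ 54 [met]
  All elements met. The burden passes to the customs bureau.
Stage 2 — burden on customs bureau; standard: clear and convincing evidence (weight is at least 77).
    (d): 76 < 77 [not met]
    (e): 81 ≥ 77 [met]
  Stage 2 not carried; the customs bureau fails its burden.
The analysis ends at Stage 2; the importer prevails.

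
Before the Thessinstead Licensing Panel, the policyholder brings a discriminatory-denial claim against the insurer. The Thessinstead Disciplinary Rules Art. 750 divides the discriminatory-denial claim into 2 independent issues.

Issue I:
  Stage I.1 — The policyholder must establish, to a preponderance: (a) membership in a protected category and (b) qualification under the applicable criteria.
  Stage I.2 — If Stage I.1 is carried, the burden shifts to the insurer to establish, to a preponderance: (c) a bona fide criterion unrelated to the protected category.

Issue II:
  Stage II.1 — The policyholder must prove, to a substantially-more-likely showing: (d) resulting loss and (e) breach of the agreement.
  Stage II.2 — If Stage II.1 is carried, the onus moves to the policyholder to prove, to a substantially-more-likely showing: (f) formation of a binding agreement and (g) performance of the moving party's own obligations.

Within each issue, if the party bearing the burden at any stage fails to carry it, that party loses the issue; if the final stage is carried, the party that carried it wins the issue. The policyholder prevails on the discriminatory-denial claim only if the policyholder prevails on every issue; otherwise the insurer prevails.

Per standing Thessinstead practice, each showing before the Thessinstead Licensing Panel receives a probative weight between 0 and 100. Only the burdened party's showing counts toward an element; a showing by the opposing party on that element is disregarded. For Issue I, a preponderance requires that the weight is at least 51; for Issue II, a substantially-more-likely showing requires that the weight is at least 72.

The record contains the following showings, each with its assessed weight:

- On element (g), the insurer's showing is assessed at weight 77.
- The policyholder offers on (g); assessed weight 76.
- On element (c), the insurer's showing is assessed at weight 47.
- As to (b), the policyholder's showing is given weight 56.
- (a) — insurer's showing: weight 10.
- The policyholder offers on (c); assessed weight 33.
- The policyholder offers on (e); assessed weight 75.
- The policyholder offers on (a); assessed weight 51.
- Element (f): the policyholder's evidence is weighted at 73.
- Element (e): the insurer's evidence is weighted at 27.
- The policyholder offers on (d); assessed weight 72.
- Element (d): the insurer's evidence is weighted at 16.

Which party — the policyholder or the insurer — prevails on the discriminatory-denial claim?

— Issue I —
Stage I.1 (policyholder, a preponderance, weight is at least 51): (a) 51 (insurer's 10 disregarded) ≥ 51 — meets; (b) 56 ≥ 51 — meets.
  Stage I.1 is satisfied; the onus moves to the insurer.
Stage I.2 (insurer, a preponderance, weight is at least 51): (c) 47 (policyholder's 33 disregarded) < 51 — fails.
  The insurer does not carry Stage I.2.
So the policyholder prevails on this issue.
— Issue II —
At Stage II.1 the policyholder must meet a substantially-more-likely showing (weight is at least 72): on (d) the weight is 72 (the insurer's 16 is given no effect), ≥ 72, so (d) meets the standard; on (e) the weight is 75 (the insurer's 27 is given no effect), which does reach 72, so (e) meets the standard.
  Stage II.1 carried; the burden remains with the policyholder.
At Stage II.2 the policyholder must meet a substantially-more-likely showing (weight is at least 72): on (f) the weight is 73, which does reach 72, so (f) meets the standard; on (g) the weight is 76 (the insurer's 77 is given no effect), ≥ 72, so (g) meets the standard.
  The policyholder carries the last stage.
With every stage satisfied, the policyholder prevails on this issue.
Per-issue: Issue I → policyholder; Issue II → policyholder. The policyholder must prevail on every issue; overall, the policyholder prevails.

policyholder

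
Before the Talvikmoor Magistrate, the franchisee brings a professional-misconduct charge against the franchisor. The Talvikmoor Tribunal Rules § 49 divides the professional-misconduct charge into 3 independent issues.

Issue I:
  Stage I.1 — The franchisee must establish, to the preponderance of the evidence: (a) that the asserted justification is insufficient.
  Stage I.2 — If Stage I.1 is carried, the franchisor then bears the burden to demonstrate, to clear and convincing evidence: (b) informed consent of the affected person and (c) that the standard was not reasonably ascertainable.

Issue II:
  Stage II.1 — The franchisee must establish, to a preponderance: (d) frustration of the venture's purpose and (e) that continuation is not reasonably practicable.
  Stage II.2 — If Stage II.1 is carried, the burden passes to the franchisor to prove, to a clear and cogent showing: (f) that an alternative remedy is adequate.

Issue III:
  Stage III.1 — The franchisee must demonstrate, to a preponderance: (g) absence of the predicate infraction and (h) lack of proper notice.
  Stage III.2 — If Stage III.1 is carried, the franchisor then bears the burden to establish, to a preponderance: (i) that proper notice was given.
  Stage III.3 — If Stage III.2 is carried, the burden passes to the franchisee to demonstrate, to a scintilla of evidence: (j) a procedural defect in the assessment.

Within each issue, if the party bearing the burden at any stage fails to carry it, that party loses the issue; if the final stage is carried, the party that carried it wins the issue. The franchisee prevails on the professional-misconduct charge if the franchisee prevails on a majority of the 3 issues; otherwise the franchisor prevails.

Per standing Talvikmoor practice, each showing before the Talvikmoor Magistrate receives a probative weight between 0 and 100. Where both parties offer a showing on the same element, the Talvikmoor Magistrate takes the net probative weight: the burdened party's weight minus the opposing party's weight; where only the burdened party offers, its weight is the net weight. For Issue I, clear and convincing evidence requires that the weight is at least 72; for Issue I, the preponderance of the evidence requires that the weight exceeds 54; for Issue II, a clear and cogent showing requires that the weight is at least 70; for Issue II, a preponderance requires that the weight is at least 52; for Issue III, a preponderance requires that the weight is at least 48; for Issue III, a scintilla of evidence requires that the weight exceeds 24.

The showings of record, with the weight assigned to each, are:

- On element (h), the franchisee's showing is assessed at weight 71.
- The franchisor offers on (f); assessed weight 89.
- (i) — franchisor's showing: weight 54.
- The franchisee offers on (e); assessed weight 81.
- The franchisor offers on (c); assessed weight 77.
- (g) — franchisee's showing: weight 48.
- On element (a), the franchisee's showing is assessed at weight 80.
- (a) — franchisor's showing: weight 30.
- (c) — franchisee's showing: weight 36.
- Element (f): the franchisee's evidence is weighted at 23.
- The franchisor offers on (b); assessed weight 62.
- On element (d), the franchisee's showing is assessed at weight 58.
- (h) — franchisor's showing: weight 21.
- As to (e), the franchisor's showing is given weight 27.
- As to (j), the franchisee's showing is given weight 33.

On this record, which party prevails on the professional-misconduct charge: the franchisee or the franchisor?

— Issue I —
At Stage I.1 the franchisee must meet the preponderance of the evidence (weight exceeds 54): on (a) the weight is 80 less the opposing 30 gives net 50, which does not exceed 54, so (a) does not meet the standard.
  Not every element is met, so the franchisee fails to carry Stage I.1.
The franchisor prevails on this issue.
— Issue II —
Stage II.1 (franchisee, a preponderance, weight is at least 52): (d) 58 ≥ 52 — meets; (e) net 81−27=54 ≥ 52 — meets.
  The franchisee carries Stage II.1; the franchisor now bears the burden.
Stage II.2 (franchisor, a clear and cogent showing, weight is at least 70): (f) net 89−23=66 < 70 — fails.
  Not every element is met, so the franchisor fails to carry Stage II.2.
The analysis ends at Stage II.2; the franchisee prevails on this issue.
— Issue III —
Stage III.1 (franchisee, a preponderance, weight is at least 48): (g) 48 ≥ 48 — meets; (h) net 71−21=50 ≥ 48 — meets.
  All elements met. The burden passes to the franchisor.
Stage III.2 (franchisor, a preponderance, weight is at least 48): (i) 54 ≥ 48 — meets.
  All elements met. The burden passes to the franchisee.
Stage III.3 (franchisee, a scintilla of evidence, weight exceeds 24): (j) 33 > 24 — meets.
  The franchisee carries the last stage.
With every stage satisfied, the franchisee prevails on this issue.
Per-issue: Issue I → franchisor; Issue II → franchisee; Issue III → franchisee. The franchisee must prevail on a majority of issues; overall, the franchisee prevails.

franchisee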